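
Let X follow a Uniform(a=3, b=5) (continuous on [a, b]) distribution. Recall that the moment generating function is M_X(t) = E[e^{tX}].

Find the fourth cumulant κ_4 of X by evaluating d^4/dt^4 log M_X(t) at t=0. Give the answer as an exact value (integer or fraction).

κ_4 = d^4K/dt^4 |_{t=0} = -2/15

M_X(t) = (e^(5*t) - e^(3*t))/(2*t)
K_X(t) = log M_X(t) = -log(t) + log(e^(5*t) - e^(3*t)) - log(2)
dK/dt = (5*t*e^(2*t) - 3*t - e^(2*t) + 1)/(t*e^(2*t) - t)
d^2K/dt^2 = (-4*t^2*e^(2*t) + e^(4*t) - 2*e^(2*t) + 1)/(t^2*e^(4*t) - 2*t^2*e^(2*t) + t^2)
d^3K/dt^3 = (8*t^3*e^(4*t) + 8*t^3*e^(2*t) - 2*e^(6*t) + 6*e^(4*t) - 6*e^(2*t) + 2)/(t^3*e^(6*t) - 3*t^3*e^(4*t) + 3*t^3*e^(2*t) - t^3)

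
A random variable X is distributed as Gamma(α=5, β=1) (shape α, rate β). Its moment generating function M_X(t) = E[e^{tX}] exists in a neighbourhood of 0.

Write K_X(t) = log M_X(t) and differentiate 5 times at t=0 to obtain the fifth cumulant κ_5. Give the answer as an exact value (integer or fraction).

κ_5 = d^5K/dt^5 |_{t=0} = 120

M_X(t) = (1 - t)^(-5)
K_X(t) = log M_X(t) = -5*log(1 - t)
dK/dt = -5/(t - 1)
d^2K/dt^2 = 5/(t^2 - 2*t + 1)
d^3K/dt^3 = -10/(t^3 - 3*t^2 + 3*t - 1)
d^4K/dt^4 = 30/(t^4 - 4*t^3 + 6*t^2 - 4*t + 1)
d^5K/dt^5 = -120/(t^5 - 5*t^4 + 10*t^3 - 10*t^2 + 5*t - 1)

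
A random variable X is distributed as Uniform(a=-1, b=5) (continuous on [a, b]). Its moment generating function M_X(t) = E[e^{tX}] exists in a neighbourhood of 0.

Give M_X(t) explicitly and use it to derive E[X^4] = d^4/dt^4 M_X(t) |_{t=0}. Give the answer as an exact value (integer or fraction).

E[X^4] = D^4[M](0) = 521/5

M_X(t) = (e^(5*t) - e^(-t))/(6*t)
D^4[M](t) = (625*t^4*e^(6*t) - t^4 - 500*t^3*e^(6*t) - 4*t^3 + 300*t^2*e^(6*t) - 12*t^2 - 120*t*e^(6*t) - 24*t + 24*e^(6*t) - 24)*e^(-t)/(6*t^5)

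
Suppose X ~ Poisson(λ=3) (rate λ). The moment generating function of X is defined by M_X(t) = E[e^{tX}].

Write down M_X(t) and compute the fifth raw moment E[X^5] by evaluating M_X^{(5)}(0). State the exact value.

E[X^5] = M^(5)(0) = 1866

M_X(t) = e^(3*e^(t) - 3)
M^(5)(t) = (243*e^(5*t)*e^(3*e^(t)) + 810*e^(4*t)*e^(3*e^(t)) + 675*e^(3*t)*e^(3*e^(t)) + 135*e^(2*t)*e^(3*e^(t)) + 3*e^(t)*e^(3*e^(t)))*e^(-3)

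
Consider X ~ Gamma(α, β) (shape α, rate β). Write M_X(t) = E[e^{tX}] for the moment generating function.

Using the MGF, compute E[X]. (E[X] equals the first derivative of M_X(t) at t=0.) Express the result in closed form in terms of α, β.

M_X(t) = (β/(β - t))^α
M^(1)(t) = -α*β^α*(1/(β - t))^α/(-β + t)

E[X] = M^(1)(0) = α/β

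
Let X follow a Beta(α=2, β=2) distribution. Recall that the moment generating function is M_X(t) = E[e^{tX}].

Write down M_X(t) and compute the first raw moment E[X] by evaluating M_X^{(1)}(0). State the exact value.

E[X] = M′(0) = 1/2

M_X(t) = ₁F₁(2; 4; t)
M′(t) = ₁F₁(3; 5; t)/2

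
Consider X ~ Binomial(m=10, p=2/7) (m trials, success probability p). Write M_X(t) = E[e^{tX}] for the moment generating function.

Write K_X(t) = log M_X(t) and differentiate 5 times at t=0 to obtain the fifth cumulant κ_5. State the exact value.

κ_5 = K^(5)(0) = -21300/16807

M_X(t) = (2*e^(t)/7 + 5/7)^10
K_X(t) = log M_X(t) = 10*log(2*e^(t)/7 + 5/7)
K^(5)(t) = (-800*e^(4*t) + 22000*e^(3*t) - 55000*e^(2*t) + 12500*e^(t))/(32*e^(5*t) + 400*e^(4*t) + 2000*e^(3*t) + 5000*e^(2*t) + 6250*e^(t) + 3125)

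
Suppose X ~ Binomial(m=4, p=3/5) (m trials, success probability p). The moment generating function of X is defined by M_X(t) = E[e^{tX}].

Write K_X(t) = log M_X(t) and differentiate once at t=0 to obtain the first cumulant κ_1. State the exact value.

M_X(t) = (3*e^(t)/5 + 2/5)^4
K_X(t) = log M_X(t) = 4*log(3*e^(t)/5 + 2/5)
dK/dt = 12*e^(t)/(3*e^(t) + 2)

κ_1 = dK/dt |_{t=0} = 12/5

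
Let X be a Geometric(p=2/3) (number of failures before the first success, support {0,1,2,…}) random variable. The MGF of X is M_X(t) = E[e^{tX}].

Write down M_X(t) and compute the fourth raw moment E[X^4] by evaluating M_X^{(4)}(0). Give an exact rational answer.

M_X(t) = 2/(3*(1 - e^(t)/3))
M^(4)(t) = (-2*e^(4*t) - 66*e^(3*t) - 198*e^(2*t) - 54*e^(t))/(e^(5*t) - 15*e^(4*t) + 90*e^(3*t) - 270*e^(2*t) + 405*e^(t) - 243)

E[X^4] = M^(4)(0) = 10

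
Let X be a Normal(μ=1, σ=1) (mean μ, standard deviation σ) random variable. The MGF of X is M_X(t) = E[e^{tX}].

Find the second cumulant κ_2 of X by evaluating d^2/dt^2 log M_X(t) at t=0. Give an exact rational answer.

M_X(t) = e^(t^2/2 + t)
K_X(t) = log M_X(t) = t^2/2 + t
dK/dt = t + 1
d^2K/dt^2 = 1

κ_2 = d^2K/dt^2 |_{t=0} = 1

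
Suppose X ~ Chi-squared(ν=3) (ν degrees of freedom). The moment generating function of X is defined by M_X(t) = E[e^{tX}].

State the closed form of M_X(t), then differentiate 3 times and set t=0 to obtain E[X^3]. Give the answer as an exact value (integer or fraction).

M_X(t) = (1 - 2*t)^(-3/2)
D^3[M](t) = 105/(16*t^4*√(1 - 2*t) - 32*t^3*√(1 - 2*t) + 24*t^2*√(1 - 2*t) - 8*t*√(1 - 2*t) + √(1 - 2*t))

E[X^3] = D^3[M](0) = 105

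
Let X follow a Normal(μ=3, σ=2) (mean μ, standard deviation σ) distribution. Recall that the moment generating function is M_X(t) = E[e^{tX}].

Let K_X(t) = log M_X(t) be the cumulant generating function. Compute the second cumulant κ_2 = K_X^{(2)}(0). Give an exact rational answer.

κ_2 = D^2[K](0) = 4

M_X(t) = e^(2*t^2 + 3*t)
K_X(t) = log M_X(t) = 2*t^2 + 3*t
D^2[K](t) = 4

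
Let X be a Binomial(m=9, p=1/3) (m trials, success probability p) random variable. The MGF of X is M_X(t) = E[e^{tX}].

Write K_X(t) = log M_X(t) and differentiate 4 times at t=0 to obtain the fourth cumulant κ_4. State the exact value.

M_X(t) = (e^(t)/3 + 2/3)^9
K_X(t) = log M_X(t) = 9*log(e^(t)/3 + 2/3)
K^(4)(t) = (18*e^(3*t) - 144*e^(2*t) + 72*e^(t))/(e^(4*t) + 8*e^(3*t) + 24*e^(2*t) + 32*e^(t) + 16)

κ_4 = K^(4)(0) = -2/3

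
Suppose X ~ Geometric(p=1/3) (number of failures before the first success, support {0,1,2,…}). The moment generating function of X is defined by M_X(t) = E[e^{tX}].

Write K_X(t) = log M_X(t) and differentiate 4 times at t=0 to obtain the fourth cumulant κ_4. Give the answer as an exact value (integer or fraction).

M_X(t) = 1/(3*(1 - 2*e^(t)/3))
K_X(t) = log M_X(t) = -log(1 - 2*e^(t)/3) - log(3)
K′(t) = -2*e^(t)/(2*e^(t) - 3)
K′′(t) = 6*e^(t)/(4*e^(2*t) - 12*e^(t) + 9)
K′′′(t) = (-12*e^(2*t) - 18*e^(t))/(8*e^(3*t) - 36*e^(2*t) + 54*e^(t) - 27)
K′′′′(t) = (24*e^(3*t) + 144*e^(2*t) + 54*e^(t))/(16*e^(4*t) - 96*e^(3*t) + 216*e^(2*t) - 216*e^(t) + 81)

κ_4 = K′′′′(0) = 222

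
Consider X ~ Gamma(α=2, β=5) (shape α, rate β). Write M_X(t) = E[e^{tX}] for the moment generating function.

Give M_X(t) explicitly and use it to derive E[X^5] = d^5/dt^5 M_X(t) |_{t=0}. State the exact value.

E[X^5] = M^(5)(0) = 144/625

M_X(t) = 25/(5 - t)^2
M^(5)(t) = -18000/(t^7 - 35*t^6 + 525*t^5 - 4375*t^4 + 21875*t^3 - 65625*t^2 + 109375*t - 78125)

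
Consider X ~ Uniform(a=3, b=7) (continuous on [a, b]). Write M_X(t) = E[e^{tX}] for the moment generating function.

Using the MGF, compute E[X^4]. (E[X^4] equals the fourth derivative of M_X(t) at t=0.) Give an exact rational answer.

M_X(t) = (e^(7*t) - e^(3*t))/(4*t)

E[X^4] = M^(4)(0) = 4141/5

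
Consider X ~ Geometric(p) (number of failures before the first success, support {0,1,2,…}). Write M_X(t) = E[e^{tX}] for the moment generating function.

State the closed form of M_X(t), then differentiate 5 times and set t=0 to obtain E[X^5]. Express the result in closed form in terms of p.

E[X^5] = D^5[M](0) = -1 + 31/p - 180/p^2 + 390/p^3 - 360/p^4 + 120/p^5

M_X(t) = p/(-(1 - p)*e^(t) + 1)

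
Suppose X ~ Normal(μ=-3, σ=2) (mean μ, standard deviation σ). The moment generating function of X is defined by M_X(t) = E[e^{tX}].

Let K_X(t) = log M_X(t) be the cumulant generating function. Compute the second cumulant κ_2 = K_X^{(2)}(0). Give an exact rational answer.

κ_2 = D^2[K](0) = 4

M_X(t) = e^(2*t^2 - 3*t)
K_X(t) = log M_X(t) = 2*t^2 - 3*t
D^2[K](t) = 4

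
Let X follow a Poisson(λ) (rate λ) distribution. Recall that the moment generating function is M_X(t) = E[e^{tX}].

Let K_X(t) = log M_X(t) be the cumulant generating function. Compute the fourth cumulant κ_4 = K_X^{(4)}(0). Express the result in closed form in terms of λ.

κ_4 = K′′′′(0) = λ

M_X(t) = e^(λ*(e^(t) - 1))
K_X(t) = log M_X(t) = λ*(e^(t) - 1)
K′(t) = λ*e^(t)
K′′(t) = λ*e^(t)
K′′′(t) = λ*e^(t)
K′′′′(t) = λ*e^(t)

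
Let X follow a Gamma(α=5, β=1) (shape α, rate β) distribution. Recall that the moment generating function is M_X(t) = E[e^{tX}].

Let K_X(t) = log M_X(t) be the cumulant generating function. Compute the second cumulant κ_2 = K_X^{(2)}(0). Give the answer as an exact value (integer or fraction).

M_X(t) = (1 - t)^(-5)
K_X(t) = log M_X(t) = -5*log(1 - t)
dK/dt = -5/(t - 1)
d^2K/dt^2 = 5/(t^2 - 2*t + 1)

κ_2 = d^2K/dt^2 |_{t=0} = 5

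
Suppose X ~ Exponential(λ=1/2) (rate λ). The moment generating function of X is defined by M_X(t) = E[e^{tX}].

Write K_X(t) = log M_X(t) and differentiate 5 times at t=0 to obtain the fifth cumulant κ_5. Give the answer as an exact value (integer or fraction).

κ_5 = K^(5)(0) = 768

M_X(t) = 1/(2*(1/2 - t))
K_X(t) = log M_X(t) = -log(1/2 - t) - log(2)
K^(5)(t) = -768/(32*t^5 - 80*t^4 + 80*t^3 - 40*t^2 + 10*t - 1)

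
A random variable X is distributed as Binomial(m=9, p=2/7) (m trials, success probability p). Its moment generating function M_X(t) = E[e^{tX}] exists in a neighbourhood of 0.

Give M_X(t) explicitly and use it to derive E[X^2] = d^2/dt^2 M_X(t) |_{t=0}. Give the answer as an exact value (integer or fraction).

E[X^2] = D^2[M](0) = 414/49

M_X(t) = (2*e^(t)/7 + 5/7)^9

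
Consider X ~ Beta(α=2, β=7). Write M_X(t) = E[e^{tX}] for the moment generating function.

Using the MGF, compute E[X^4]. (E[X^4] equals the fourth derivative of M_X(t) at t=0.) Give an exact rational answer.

E[X^4] = M^(4)(0) = 1/99

M_X(t) = ₁F₁(2; 9; t)
M^(4)(t) = ₁F₁(6; 13; t)/99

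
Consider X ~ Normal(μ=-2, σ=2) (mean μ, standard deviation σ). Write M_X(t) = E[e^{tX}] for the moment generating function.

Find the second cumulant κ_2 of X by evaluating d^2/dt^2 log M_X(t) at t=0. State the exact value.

κ_2 = K^(2)(0) = 4

M_X(t) = e^(2*t^2 - 2*t)
K_X(t) = log M_X(t) = 2*t^2 - 2*t
K^(2)(t) = 4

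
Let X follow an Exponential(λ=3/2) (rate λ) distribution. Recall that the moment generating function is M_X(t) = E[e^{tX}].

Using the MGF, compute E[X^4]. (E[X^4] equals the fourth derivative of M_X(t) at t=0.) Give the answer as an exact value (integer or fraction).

M_X(t) = 3/(2*(3/2 - t))
M^(4)(t) = -1152/(32*t^5 - 240*t^4 + 720*t^3 - 1080*t^2 + 810*t - 243)

E[X^4] = M^(4)(0) = 128/27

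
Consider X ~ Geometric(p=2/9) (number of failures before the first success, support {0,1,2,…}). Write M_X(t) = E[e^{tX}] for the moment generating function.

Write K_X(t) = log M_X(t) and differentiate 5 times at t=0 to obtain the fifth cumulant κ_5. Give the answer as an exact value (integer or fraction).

M_X(t) = 2/(9*(1 - 7*e^(t)/9))
K_X(t) = log M_X(t) = -log(1 - 7*e^(t)/9) - 2*log(3) + log(2)
K′(t) = -7*e^(t)/(7*e^(t) - 9)
K′′(t) = 63*e^(t)/(49*e^(2*t) - 126*e^(t) + 81)
K′′′(t) = (-441*e^(2*t) - 567*e^(t))/(343*e^(3*t) - 1323*e^(2*t) + 1701*e^(t) - 729)
K′′′′(t) = (3087*e^(3*t) + 15876*e^(2*t) + 5103*e^(t))/(2401*e^(4*t) - 12348*e^(3*t) + 23814*e^(2*t) - 20412*e^(t) + 6561)
K′′′′′(t) = (-21609*e^(4*t) - 305613*e^(3*t) - 392931*e^(2*t) - 45927*e^(t))/(16807*e^(5*t) - 108045*e^(4*t) + 277830*e^(3*t) - 357210*e^(2*t) + 229635*e^(t) - 59049)

κ_5 = K′′′′′(0) = 23940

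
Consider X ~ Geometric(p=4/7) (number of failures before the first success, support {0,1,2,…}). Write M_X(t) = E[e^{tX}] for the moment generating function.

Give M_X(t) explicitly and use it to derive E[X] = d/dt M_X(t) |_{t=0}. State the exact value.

M_X(t) = 4/(7*(1 - 3*e^(t)/7))
dM/dt = 12*e^(t)/(9*e^(2*t) - 42*e^(t) + 49)

E[X] = dM/dt |_{t=0} = 3/4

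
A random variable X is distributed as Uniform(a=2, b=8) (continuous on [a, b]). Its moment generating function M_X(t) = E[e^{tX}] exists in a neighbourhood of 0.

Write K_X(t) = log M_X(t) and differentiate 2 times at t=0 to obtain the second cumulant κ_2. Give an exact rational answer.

M_X(t) = (e^(8*t) - e^(2*t))/(6*t)
K_X(t) = log M_X(t) = -log(t) + log(e^(8*t) - e^(2*t)) - log(6)
K′(t) = (8*t*e^(6*t) - 2*t - e^(6*t) + 1)/(t*e^(6*t) - t)
K′′(t) = (-36*t^2*e^(6*t) + e^(12*t) - 2*e^(6*t) + 1)/(t^2*e^(12*t) - 2*t^2*e^(6*t) + t^2)

κ_2 = K′′(0) = 3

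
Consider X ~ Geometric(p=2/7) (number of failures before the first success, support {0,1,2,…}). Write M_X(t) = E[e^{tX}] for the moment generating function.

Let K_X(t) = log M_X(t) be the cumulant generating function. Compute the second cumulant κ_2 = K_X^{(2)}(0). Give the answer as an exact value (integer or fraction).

M_X(t) = 2/(7*(1 - 5*e^(t)/7))
K_X(t) = log M_X(t) = -log(1 - 5*e^(t)/7) - log(7) + log(2)
K′(t) = -5*e^(t)/(5*e^(t) - 7)
K′′(t) = 35*e^(t)/(25*e^(2*t) - 70*e^(t) + 49)

κ_2 = K′′(0) = 35/4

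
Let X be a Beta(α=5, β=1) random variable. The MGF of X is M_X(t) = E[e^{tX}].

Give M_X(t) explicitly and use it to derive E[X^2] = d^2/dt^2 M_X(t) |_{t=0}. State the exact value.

M_X(t) = ₁F₁(5; 6; t)
D^2[M](t) = 5*₁F₁(7; 8; t)/7

E[X^2] = D^2[M](0) = 5/7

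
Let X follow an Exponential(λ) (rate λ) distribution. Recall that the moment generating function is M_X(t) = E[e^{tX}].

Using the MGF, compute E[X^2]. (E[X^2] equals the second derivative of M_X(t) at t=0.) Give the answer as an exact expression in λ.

M_X(t) = λ/(λ - t)
M^(2)(t) = -2*λ/(-λ^3 + 3*λ^2*t - 3*λ*t^2 + t^3)

E[X^2] = M^(2)(0) = 2/λ^2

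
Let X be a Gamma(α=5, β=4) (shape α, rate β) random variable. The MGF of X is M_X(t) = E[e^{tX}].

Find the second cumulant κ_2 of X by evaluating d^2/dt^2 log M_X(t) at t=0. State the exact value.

κ_2 = K^(2)(0) = 5/16

M_X(t) = 1024/(4 - t)^5
K_X(t) = log M_X(t) = -5*log(4 - t) + 10*log(2)
K^(2)(t) = 5/(t^2 - 8*t + 16)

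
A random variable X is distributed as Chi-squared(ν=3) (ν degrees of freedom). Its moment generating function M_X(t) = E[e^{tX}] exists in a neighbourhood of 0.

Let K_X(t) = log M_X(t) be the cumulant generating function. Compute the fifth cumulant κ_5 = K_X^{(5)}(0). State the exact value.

κ_5 = d^5K/dt^5 |_{t=0} = 1152

M_X(t) = (1 - 2*t)^(-3/2)
K_X(t) = log M_X(t) = -3*log(1 - 2*t)/2
dK/dt = -3/(2*t - 1)
d^2K/dt^2 = 6/(4*t^2 - 4*t + 1)
d^3K/dt^3 = -24/(8*t^3 - 12*t^2 + 6*t - 1)
d^4K/dt^4 = 144/(16*t^4 - 32*t^3 + 24*t^2 - 8*t + 1)
d^5K/dt^5 = -1152/(32*t^5 - 80*t^4 + 80*t^3 - 40*t^2 + 10*t - 1)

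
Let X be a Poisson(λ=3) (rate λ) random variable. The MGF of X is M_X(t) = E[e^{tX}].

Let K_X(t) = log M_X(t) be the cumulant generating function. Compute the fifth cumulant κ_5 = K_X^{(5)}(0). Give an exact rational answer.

κ_5 = K^(5)(0) = 3

M_X(t) = e^(3*e^(t) - 3)
K_X(t) = log M_X(t) = 3*e^(t) - 3
K^(5)(t) = 3*e^(t)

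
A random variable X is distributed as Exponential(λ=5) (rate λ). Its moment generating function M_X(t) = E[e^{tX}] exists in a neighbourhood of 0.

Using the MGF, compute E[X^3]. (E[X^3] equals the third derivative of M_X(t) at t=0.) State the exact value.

E[X^3] = M^(3)(0) = 6/125

M_X(t) = 5/(5 - t)
M^(3)(t) = 30/(t^4 - 20*t^3 + 150*t^2 - 500*t + 625)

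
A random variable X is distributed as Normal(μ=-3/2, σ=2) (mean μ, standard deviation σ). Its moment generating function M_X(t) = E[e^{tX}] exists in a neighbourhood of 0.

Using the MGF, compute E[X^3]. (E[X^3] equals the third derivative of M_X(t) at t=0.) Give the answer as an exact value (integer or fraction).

E[X^3] = d^3M/dt^3 |_{t=0} = -171/8

M_X(t) = e^(2*t^2 - 3*t/2)
dM/dt = 4*t*e^(-3*t/2)*e^(2*t^2) - 3*e^(-3*t/2)*e^(2*t^2)/2
d^2M/dt^2 = (64*t^2*e^(2*t^2) - 48*t*e^(2*t^2) + 25*e^(2*t^2))*e^(-3*t/2)/4
d^3M/dt^3 = (512*t^3*e^(2*t^2) - 576*t^2*e^(2*t^2) + 600*t*e^(2*t^2) - 171*e^(2*t^2))*e^(-3*t/2)/8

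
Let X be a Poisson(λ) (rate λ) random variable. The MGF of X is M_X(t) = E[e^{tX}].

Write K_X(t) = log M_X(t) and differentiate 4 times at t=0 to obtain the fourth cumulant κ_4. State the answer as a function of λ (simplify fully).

κ_4 = K′′′′(0) = λ

M_X(t) = e^(λ*(e^(t) - 1))
K_X(t) = log M_X(t) = λ*(e^(t) - 1)
K′(t) = λ*e^(t)
K′′(t) = λ*e^(t)
K′′′(t) = λ*e^(t)
K′′′′(t) = λ*e^(t)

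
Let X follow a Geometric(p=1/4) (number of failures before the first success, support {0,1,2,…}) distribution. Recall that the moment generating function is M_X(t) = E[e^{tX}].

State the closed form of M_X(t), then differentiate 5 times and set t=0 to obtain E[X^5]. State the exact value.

M_X(t) = 1/(4*(1 - 3*e^(t)/4))
M′(t) = 3*e^(t)/(9*e^(2*t) - 24*e^(t) + 16)
M′′(t) = (-9*e^(2*t) - 12*e^(t))/(27*e^(3*t) - 108*e^(2*t) + 144*e^(t) - 64)
M′′′(t) = (27*e^(3*t) + 144*e^(2*t) + 48*e^(t))/(81*e^(4*t) - 432*e^(3*t) + 864*e^(2*t) - 768*e^(t) + 256)
M′′′′(t) = (-81*e^(4*t) - 1188*e^(3*t) - 1584*e^(2*t) - 192*e^(t))/(243*e^(5*t) - 1620*e^(4*t) + 4320*e^(3*t) - 5760*e^(2*t) + 3840*e^(t) - 1024)

E[X^5] = M′′′′′(0) = 52923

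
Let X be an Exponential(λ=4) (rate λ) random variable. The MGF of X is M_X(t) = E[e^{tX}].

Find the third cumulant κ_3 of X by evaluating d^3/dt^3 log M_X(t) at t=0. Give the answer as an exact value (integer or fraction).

κ_3 = d^3K/dt^3 |_{t=0} = 1/32

M_X(t) = 4/(4 - t)
K_X(t) = log M_X(t) = -log(4 - t) + 2*log(2)
dK/dt = -1/(t - 4)
d^2K/dt^2 = 1/(t^2 - 8*t + 16)
d^3K/dt^3 = -2/(t^3 - 12*t^2 + 48*t - 64)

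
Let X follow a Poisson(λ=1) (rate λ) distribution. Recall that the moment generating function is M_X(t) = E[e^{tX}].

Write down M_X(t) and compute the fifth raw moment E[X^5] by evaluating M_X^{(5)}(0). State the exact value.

M_X(t) = e^(e^(t) - 1)
M^(5)(t) = (e^(5*t)*e^(e^(t)) + 10*e^(4*t)*e^(e^(t)) + 25*e^(3*t)*e^(e^(t)) + 15*e^(2*t)*e^(e^(t)) + e^(t)*e^(e^(t)))*e^(-1)

E[X^5] = M^(5)(0) = 52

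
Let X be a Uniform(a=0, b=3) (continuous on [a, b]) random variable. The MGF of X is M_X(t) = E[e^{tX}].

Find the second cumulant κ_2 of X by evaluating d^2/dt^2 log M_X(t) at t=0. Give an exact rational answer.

M_X(t) = (e^(3*t) - 1)/(3*t)
K_X(t) = log M_X(t) = -log(t) + log(e^(3*t) - 1) - log(3)
K^(2)(t) = (-9*t^2*e^(3*t) + e^(6*t) - 2*e^(3*t) + 1)/(t^2*e^(6*t) - 2*t^2*e^(3*t) + t^2)

κ_2 = K^(2)(0) = 3/4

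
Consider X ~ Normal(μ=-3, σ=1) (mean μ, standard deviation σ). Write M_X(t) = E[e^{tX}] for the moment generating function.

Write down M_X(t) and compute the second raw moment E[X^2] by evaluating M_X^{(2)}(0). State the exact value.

E[X^2] = M′′(0) = 10

M_X(t) = e^(t^2/2 - 3*t)
M′(t) = t*e^(-3*t)*e^(t^2/2) - 3*e^(-3*t)*e^(t^2/2)
M′′(t) = (t^2*e^(t^2/2) - 6*t*e^(t^2/2) + 10*e^(t^2/2))*e^(-3*t)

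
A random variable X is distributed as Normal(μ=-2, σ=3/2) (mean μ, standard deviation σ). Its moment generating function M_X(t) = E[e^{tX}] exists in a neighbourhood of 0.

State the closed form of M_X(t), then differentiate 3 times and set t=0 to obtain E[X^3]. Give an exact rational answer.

M_X(t) = e^(9*t^2/8 - 2*t)
M^(3)(t) = (729*t^3*e^(9*t^2/8) - 1944*t^2*e^(9*t^2/8) + 2700*t*e^(9*t^2/8) - 1376*e^(9*t^2/8))*e^(-2*t)/64

E[X^3] = M^(3)(0) = -43/2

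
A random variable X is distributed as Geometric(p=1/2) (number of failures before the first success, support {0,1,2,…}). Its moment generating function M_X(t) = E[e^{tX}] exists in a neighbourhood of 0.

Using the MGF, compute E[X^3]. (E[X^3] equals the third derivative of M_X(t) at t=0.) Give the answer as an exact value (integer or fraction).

E[X^3] = M^(3)(0) = 13

M_X(t) = 1/(2*(1 - e^(t)/2))
M^(3)(t) = (e^(3*t) + 8*e^(2*t) + 4*e^(t))/(e^(4*t) - 8*e^(3*t) + 24*e^(2*t) - 32*e^(t) + 16)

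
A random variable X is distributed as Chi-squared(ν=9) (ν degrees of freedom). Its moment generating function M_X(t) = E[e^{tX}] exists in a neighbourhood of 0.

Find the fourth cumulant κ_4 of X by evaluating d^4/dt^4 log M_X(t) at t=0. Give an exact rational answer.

M_X(t) = (1 - 2*t)^(-9/2)
K_X(t) = log M_X(t) = -9*log(1 - 2*t)/2
K′(t) = -9/(2*t - 1)
K′′(t) = 18/(4*t^2 - 4*t + 1)
K′′′(t) = -72/(8*t^3 - 12*t^2 + 6*t - 1)
K′′′′(t) = 432/(16*t^4 - 32*t^3 + 24*t^2 - 8*t + 1)

κ_4 = K′′′′(0) = 432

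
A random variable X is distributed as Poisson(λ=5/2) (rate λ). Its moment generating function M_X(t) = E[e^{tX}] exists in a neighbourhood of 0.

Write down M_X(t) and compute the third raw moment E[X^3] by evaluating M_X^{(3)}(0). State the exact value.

M_X(t) = e^(5*e^(t)/2 - 5/2)
D^3[M](t) = (125*e^(3*t)*e^(5*e^(t)/2) + 150*e^(2*t)*e^(5*e^(t)/2) + 20*e^(t)*e^(5*e^(t)/2))*e^(-5/2)/8

E[X^3] = D^3[M](0) = 295/8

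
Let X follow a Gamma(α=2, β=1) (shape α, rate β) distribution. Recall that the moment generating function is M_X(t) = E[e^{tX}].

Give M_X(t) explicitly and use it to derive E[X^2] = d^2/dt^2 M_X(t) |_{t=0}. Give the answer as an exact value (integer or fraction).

M_X(t) = (1 - t)^(-2)
D^2[M](t) = 6/(t^4 - 4*t^3 + 6*t^2 - 4*t + 1)

E[X^2] = D^2[M](0) = 6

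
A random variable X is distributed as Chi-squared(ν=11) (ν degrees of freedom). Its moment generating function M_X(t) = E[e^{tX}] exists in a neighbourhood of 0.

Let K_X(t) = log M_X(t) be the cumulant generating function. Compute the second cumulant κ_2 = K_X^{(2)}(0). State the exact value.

κ_2 = D^2[K](0) = 22

M_X(t) = (1 - 2*t)^(-11/2)
K_X(t) = log M_X(t) = -11*log(1 - 2*t)/2
D^2[K](t) = 22/(4*t^2 - 4*t + 1)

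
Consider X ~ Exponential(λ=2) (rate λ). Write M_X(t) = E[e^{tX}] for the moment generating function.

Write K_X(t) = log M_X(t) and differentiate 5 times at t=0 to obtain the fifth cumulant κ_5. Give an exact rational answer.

κ_5 = d^5K/dt^5 |_{t=0} = 3/4

M_X(t) = 2/(2 - t)
K_X(t) = log M_X(t) = -log(2 - t) + log(2)
dK/dt = -1/(t - 2)
d^2K/dt^2 = 1/(t^2 - 4*t + 4)
d^3K/dt^3 = -2/(t^3 - 6*t^2 + 12*t - 8)
d^4K/dt^4 = 6/(t^4 - 8*t^3 + 24*t^2 - 32*t + 16)
d^5K/dt^5 = -24/(t^5 - 10*t^4 + 40*t^3 - 80*t^2 + 80*t - 32)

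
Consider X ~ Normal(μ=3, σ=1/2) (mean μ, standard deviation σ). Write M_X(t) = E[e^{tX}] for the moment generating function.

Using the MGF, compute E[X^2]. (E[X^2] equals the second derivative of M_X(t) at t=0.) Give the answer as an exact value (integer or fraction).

M_X(t) = e^(t^2/8 + 3*t)
M^(2)(t) = t^2*e^(3*t)*e^(t^2/8)/16 + 3*t*e^(3*t)*e^(t^2/8)/2 + 37*e^(3*t)*e^(t^2/8)/4

E[X^2] = M^(2)(0) = 37/4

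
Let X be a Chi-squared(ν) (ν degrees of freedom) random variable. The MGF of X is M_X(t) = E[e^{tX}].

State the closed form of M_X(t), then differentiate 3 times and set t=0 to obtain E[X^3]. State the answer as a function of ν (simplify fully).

E[X^3] = M^(3)(0) = ν*(ν^2 + 6*ν + 8)

M_X(t) = (1 - 2*t)^(-ν/2)
M^(3)(t) = (-ν^3 - 6*ν^2 - 8*ν)/(8*t^3*(1 - 2*t)^(ν/2) - 12*t^2*(1 - 2*t)^(ν/2) + 6*t*(1 - 2*t)^(ν/2) - (1 - 2*t)^(ν/2))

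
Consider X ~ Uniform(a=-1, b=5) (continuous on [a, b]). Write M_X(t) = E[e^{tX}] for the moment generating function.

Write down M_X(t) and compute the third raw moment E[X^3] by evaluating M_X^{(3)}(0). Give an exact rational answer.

E[X^3] = d^3M/dt^3 |_{t=0} = 26

M_X(t) = (e^(5*t) - e^(-t))/(6*t)
dM/dt = (5*t*e^(6*t) + t - e^(6*t) + 1)*e^(-t)/(6*t^2)
d^2M/dt^2 = (25*t^2*e^(6*t) - t^2 - 10*t*e^(6*t) - 2*t + 2*e^(6*t) - 2)*e^(-t)/(6*t^3)
d^3M/dt^3 = (125*t^3*e^(6*t) + t^3 - 75*t^2*e^(6*t) + 3*t^2 + 30*t*e^(6*t) + 6*t - 6*e^(6*t) + 6)*e^(-t)/(6*t^4)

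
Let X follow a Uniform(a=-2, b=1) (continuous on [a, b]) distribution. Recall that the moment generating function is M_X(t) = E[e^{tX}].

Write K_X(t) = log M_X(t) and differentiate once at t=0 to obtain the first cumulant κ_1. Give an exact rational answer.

M_X(t) = (e^(t) - e^(-2*t))/(3*t)
K_X(t) = log M_X(t) = -log(t) + log(e^(t) - e^(-2*t)) - log(3)
dK/dt = (t*e^(3*t) + 2*t - e^(3*t) + 1)/(t*e^(3*t) - t)

κ_1 = dK/dt |_{t=0} = -1/2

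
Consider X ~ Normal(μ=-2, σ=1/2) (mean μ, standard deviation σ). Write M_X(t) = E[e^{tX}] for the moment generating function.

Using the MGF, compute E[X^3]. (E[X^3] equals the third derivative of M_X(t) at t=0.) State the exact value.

M_X(t) = e^(t^2/8 - 2*t)
M^(3)(t) = (t^3*e^(t^2/8) - 24*t^2*e^(t^2/8) + 204*t*e^(t^2/8) - 608*e^(t^2/8))*e^(-2*t)/64

E[X^3] = M^(3)(0) = -19/2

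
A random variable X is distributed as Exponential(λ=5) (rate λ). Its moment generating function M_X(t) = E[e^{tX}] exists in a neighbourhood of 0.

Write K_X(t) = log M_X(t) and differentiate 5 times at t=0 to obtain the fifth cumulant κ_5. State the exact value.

κ_5 = D^5[K](0) = 24/3125

M_X(t) = 5/(5 - t)
K_X(t) = log M_X(t) = -log(5 - t) + log(5)
D^5[K](t) = -24/(t^5 - 25*t^4 + 250*t^3 - 1250*t^2 + 3125*t - 3125)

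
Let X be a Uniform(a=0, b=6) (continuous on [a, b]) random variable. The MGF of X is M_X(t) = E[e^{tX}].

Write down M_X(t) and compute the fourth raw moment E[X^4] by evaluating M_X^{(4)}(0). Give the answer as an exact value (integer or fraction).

M_X(t) = (e^(6*t) - 1)/(6*t)
M′(t) = (6*t*e^(6*t) - e^(6*t) + 1)/(6*t^2)
M′′(t) = (18*t^2*e^(6*t) - 6*t*e^(6*t) + e^(6*t) - 1)/(3*t^3)
M′′′(t) = (36*t^3*e^(6*t) - 18*t^2*e^(6*t) + 6*t*e^(6*t) - e^(6*t) + 1)/t^4
M′′′′(t) = (216*t^4*e^(6*t) - 144*t^3*e^(6*t) + 72*t^2*e^(6*t) - 24*t*e^(6*t) + 4*e^(6*t) - 4)/t^5

E[X^4] = M′′′′(0) = 1296/5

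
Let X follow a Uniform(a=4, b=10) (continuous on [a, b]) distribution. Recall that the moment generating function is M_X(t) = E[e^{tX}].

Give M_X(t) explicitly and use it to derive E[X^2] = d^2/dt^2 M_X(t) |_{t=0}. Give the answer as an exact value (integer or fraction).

M_X(t) = (e^(10*t) - e^(4*t))/(6*t)
dM/dt = (10*t*e^(10*t) - 4*t*e^(4*t) - e^(10*t) + e^(4*t))/(6*t^2)
d^2M/dt^2 = (50*t^2*e^(10*t) - 8*t^2*e^(4*t) - 10*t*e^(10*t) + 4*t*e^(4*t) + e^(10*t) - e^(4*t))/(3*t^3)

E[X^2] = d^2M/dt^2 |_{t=0} = 52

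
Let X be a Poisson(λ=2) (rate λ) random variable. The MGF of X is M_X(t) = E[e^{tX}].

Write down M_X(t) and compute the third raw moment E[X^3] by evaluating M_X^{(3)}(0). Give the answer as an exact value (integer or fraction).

M_X(t) = e^(2*e^(t) - 2)
dM/dt = 2*e^(-2)*e^(t)*e^(2*e^(t))
d^2M/dt^2 = (4*e^(2*t)*e^(2*e^(t)) + 2*e^(t)*e^(2*e^(t)))*e^(-2)
d^3M/dt^3 = (8*e^(3*t)*e^(2*e^(t)) + 12*e^(2*t)*e^(2*e^(t)) + 2*e^(t)*e^(2*e^(t)))*e^(-2)

E[X^3] = d^3M/dt^3 |_{t=0} = 22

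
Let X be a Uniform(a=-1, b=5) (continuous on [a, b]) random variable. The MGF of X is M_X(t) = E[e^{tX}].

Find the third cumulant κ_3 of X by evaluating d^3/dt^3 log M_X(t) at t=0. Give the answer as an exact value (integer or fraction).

M_X(t) = (e^(5*t) - e^(-t))/(6*t)
K_X(t) = log M_X(t) = -log(t) + log(e^(5*t) - e^(-t)) - log(6)
K′(t) = (5*t*e^(6*t) + t - e^(6*t) + 1)/(t*e^(6*t) - t)
K′′(t) = (-36*t^2*e^(6*t) + e^(12*t) - 2*e^(6*t) + 1)/(t^2*e^(12*t) - 2*t^2*e^(6*t) + t^2)
K′′′(t) = (216*t^3*e^(12*t) + 216*t^3*e^(6*t) - 2*e^(18*t) + 6*e^(12*t) - 6*e^(6*t) + 2)/(t^3*e^(18*t) - 3*t^3*e^(12*t) + 3*t^3*e^(6*t) - t^3)

κ_3 = K′′′(0) = 0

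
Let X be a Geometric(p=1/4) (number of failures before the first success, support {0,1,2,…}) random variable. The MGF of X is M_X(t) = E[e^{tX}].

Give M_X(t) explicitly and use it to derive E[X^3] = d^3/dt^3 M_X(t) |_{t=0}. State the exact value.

M_X(t) = 1/(4*(1 - 3*e^(t)/4))
M^(3)(t) = (27*e^(3*t) + 144*e^(2*t) + 48*e^(t))/(81*e^(4*t) - 432*e^(3*t) + 864*e^(2*t) - 768*e^(t) + 256)

E[X^3] = M^(3)(0) = 219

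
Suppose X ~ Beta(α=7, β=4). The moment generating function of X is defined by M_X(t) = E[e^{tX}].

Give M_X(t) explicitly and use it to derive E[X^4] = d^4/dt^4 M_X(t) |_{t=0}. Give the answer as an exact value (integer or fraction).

E[X^4] = M^(4)(0) = 30/143

M_X(t) = ₁F₁(7; 11; t)
M^(4)(t) = 30*₁F₁(11; 15; t)/143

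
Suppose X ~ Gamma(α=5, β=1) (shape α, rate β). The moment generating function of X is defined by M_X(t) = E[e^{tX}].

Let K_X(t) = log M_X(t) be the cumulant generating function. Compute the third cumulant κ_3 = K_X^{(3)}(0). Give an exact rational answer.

M_X(t) = (1 - t)^(-5)
K_X(t) = log M_X(t) = -5*log(1 - t)
K^(3)(t) = -10/(t^3 - 3*t^2 + 3*t - 1)

κ_3 = K^(3)(0) = 10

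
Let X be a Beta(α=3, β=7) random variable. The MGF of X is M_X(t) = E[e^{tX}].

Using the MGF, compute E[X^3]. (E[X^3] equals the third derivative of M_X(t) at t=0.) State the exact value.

M_X(t) = ₁F₁(3; 10; t)
M′(t) = 3*₁F₁(4; 11; t)/10
M′′(t) = 6*₁F₁(5; 12; t)/55
M′′′(t) = ₁F₁(6; 13; t)/22

E[X^3] = M′′′(0) = 1/22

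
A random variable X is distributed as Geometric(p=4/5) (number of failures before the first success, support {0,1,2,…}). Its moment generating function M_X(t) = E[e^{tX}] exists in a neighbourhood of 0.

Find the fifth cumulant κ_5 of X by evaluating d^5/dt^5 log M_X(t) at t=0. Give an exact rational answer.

M_X(t) = 4/(5*(1 - e^(t)/5))
K_X(t) = log M_X(t) = -log(1 - e^(t)/5) - log(5) + 2*log(2)
K′(t) = -e^(t)/(e^(t) - 5)
K′′(t) = 5*e^(t)/(e^(2*t) - 10*e^(t) + 25)
K′′′(t) = (-5*e^(2*t) - 25*e^(t))/(e^(3*t) - 15*e^(2*t) + 75*e^(t) - 125)
K′′′′(t) = (5*e^(3*t) + 100*e^(2*t) + 125*e^(t))/(e^(4*t) - 20*e^(3*t) + 150*e^(2*t) - 500*e^(t) + 625)
K′′′′′(t) = (-5*e^(4*t) - 275*e^(3*t) - 1375*e^(2*t) - 625*e^(t))/(e^(5*t) - 25*e^(4*t) + 250*e^(3*t) - 1250*e^(2*t) + 3125*e^(t) - 3125)

κ_5 = K′′′′′(0) = 285/128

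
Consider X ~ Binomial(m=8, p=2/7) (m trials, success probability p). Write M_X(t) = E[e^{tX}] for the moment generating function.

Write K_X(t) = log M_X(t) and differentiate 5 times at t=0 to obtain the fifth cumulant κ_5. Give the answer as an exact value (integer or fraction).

κ_5 = D^5[K](0) = -17040/16807

M_X(t) = (2*e^(t)/7 + 5/7)^8
K_X(t) = log M_X(t) = 8*log(2*e^(t)/7 + 5/7)
D^5[K](t) = (-640*e^(4*t) + 17600*e^(3*t) - 44000*e^(2*t) + 10000*e^(t))/(32*e^(5*t) + 400*e^(4*t) + 2000*e^(3*t) + 5000*e^(2*t) + 6250*e^(t) + 3125)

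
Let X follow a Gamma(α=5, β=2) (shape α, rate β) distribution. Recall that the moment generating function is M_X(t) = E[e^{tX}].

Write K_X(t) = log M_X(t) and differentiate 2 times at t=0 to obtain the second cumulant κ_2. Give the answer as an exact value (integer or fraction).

M_X(t) = 32/(2 - t)^5
K_X(t) = log M_X(t) = -5*log(2 - t) + 5*log(2)
D^2[K](t) = 5/(t^2 - 4*t + 4)

κ_2 = D^2[K](0) = 5/4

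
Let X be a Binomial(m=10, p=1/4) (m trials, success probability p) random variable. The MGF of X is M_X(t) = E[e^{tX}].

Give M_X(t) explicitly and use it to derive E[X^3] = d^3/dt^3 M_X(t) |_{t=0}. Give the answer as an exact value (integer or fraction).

M_X(t) = (e^(t)/4 + 3/4)^10

E[X^3] = M^(3)(0) = 245/8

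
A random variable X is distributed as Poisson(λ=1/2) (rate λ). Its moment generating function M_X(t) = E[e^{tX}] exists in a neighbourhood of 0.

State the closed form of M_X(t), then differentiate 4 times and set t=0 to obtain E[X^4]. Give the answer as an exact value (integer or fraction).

M_X(t) = e^(e^(t)/2 - 1/2)
D^4[M](t) = (e^(4*t)*e^(e^(t)/2) + 12*e^(3*t)*e^(e^(t)/2) + 28*e^(2*t)*e^(e^(t)/2) + 8*e^(t)*e^(e^(t)/2))*e^(-1/2)/16

E[X^4] = D^4[M](0) = 49/16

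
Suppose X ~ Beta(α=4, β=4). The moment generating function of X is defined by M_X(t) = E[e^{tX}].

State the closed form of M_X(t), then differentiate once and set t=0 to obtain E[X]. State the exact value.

M_X(t) = ₁F₁(4; 8; t)
M′(t) = ₁F₁(5; 9; t)/2

E[X] = M′(0) = 1/2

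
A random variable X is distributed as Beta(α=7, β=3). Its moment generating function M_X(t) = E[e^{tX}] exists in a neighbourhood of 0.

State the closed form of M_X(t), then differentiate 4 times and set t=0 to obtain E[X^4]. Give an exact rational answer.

M_X(t) = ₁F₁(7; 10; t)
dM/dt = 7*₁F₁(8; 11; t)/10
d^2M/dt^2 = 28*₁F₁(9; 12; t)/55
d^3M/dt^3 = 21*₁F₁(10; 13; t)/55
d^4M/dt^4 = 42*₁F₁(11; 14; t)/143

E[X^4] = d^4M/dt^4 |_{t=0} = 42/143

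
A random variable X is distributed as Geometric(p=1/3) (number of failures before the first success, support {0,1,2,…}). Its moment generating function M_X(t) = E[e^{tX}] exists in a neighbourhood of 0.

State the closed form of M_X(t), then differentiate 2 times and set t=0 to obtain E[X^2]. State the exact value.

M_X(t) = 1/(3*(1 - 2*e^(t)/3))
M^(2)(t) = (-4*e^(2*t) - 6*e^(t))/(8*e^(3*t) - 36*e^(2*t) + 54*e^(t) - 27)

E[X^2] = M^(2)(0) = 10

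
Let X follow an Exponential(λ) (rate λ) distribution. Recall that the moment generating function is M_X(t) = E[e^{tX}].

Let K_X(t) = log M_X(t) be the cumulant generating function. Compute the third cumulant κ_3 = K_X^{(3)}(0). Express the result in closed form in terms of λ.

κ_3 = K^(3)(0) = 2/λ^3

M_X(t) = λ/(λ - t)
K_X(t) = log M_X(t) = log(λ) - log(λ - t)
K^(3)(t) = -2/(-λ^3 + 3*λ^2*t - 3*λ*t^2 + t^3)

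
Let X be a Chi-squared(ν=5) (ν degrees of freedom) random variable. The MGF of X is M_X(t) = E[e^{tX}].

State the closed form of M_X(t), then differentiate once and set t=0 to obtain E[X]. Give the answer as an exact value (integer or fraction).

E[X] = M′(0) = 5

M_X(t) = (1 - 2*t)^(-5/2)
M′(t) = -5/(8*t^3*√(1 - 2*t) - 12*t^2*√(1 - 2*t) + 6*t*√(1 - 2*t) - √(1 - 2*t))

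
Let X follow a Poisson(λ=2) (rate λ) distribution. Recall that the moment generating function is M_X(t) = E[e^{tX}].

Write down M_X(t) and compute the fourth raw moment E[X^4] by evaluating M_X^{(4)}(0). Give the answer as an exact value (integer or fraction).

M_X(t) = e^(2*e^(t) - 2)
M^(4)(t) = (16*e^(4*t)*e^(2*e^(t)) + 48*e^(3*t)*e^(2*e^(t)) + 28*e^(2*t)*e^(2*e^(t)) + 2*e^(t)*e^(2*e^(t)))*e^(-2)

E[X^4] = M^(4)(0) = 94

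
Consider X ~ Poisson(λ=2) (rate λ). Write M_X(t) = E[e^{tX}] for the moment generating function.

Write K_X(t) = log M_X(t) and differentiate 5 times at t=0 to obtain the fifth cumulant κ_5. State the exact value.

κ_5 = K′′′′′(0) = 2

M_X(t) = e^(2*e^(t) - 2)
K_X(t) = log M_X(t) = 2*e^(t) - 2
K′(t) = 2*e^(t)
K′′(t) = 2*e^(t)
K′′′(t) = 2*e^(t)
K′′′′(t) = 2*e^(t)
K′′′′′(t) = 2*e^(t)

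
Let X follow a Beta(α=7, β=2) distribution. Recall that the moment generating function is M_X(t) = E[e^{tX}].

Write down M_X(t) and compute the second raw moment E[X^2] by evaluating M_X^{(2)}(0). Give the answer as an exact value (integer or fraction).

E[X^2] = D^2[M](0) = 28/45

M_X(t) = ₁F₁(7; 9; t)
D^2[M](t) = 28*₁F₁(9; 11; t)/45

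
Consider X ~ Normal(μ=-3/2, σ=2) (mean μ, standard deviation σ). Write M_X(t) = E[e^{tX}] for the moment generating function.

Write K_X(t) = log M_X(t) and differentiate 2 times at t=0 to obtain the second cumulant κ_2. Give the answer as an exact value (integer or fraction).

M_X(t) = e^(2*t^2 - 3*t/2)
K_X(t) = log M_X(t) = 2*t^2 - 3*t/2
dK/dt = 4*t - 3/2
d^2K/dt^2 = 4

κ_2 = d^2K/dt^2 |_{t=0} = 4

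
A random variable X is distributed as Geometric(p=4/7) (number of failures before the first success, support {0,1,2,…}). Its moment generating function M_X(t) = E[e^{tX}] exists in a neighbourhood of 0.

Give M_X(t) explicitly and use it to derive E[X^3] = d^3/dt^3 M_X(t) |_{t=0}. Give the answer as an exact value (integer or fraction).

M_X(t) = 4/(7*(1 - 3*e^(t)/7))
M′(t) = 12*e^(t)/(9*e^(2*t) - 42*e^(t) + 49)
M′′(t) = (-36*e^(2*t) - 84*e^(t))/(27*e^(3*t) - 189*e^(2*t) + 441*e^(t) - 343)
M′′′(t) = (108*e^(3*t) + 1008*e^(2*t) + 588*e^(t))/(81*e^(4*t) - 756*e^(3*t) + 2646*e^(2*t) - 4116*e^(t) + 2401)

E[X^3] = M′′′(0) = 213/32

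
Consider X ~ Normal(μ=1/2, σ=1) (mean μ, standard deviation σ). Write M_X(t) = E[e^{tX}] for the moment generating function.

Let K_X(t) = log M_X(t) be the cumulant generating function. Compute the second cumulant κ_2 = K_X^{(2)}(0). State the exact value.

κ_2 = K^(2)(0) = 1

M_X(t) = e^(t^2/2 + t/2)
K_X(t) = log M_X(t) = t^2/2 + t/2
K^(2)(t) = 1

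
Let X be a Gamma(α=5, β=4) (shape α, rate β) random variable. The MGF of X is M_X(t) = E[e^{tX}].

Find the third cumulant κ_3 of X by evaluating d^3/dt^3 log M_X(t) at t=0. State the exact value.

κ_3 = D^3[K](0) = 5/32

M_X(t) = 1024/(4 - t)^5
K_X(t) = log M_X(t) = -5*log(4 - t) + 10*log(2)
D^3[K](t) = -10/(t^3 - 12*t^2 + 48*t - 64)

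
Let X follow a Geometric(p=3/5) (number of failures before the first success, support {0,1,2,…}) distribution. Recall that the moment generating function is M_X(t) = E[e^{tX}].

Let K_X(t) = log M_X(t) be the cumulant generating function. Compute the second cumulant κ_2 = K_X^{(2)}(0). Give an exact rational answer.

κ_2 = D^2[K](0) = 10/9

M_X(t) = 3/(5*(1 - 2*e^(t)/5))
K_X(t) = log M_X(t) = -log(1 - 2*e^(t)/5) - log(5) + log(3)
D^2[K](t) = 10*e^(t)/(4*e^(2*t) - 20*e^(t) + 25)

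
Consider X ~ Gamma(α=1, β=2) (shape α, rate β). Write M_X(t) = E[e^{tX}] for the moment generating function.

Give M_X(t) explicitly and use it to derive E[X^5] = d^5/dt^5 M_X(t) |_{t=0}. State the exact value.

E[X^5] = M^(5)(0) = 15/4

M_X(t) = 2/(2 - t)
M^(5)(t) = 240/(t^6 - 12*t^5 + 60*t^4 - 160*t^3 + 240*t^2 - 192*t + 64)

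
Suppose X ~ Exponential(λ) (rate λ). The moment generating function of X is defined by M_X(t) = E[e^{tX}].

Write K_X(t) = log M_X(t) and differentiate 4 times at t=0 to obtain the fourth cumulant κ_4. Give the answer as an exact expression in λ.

M_X(t) = λ/(λ - t)
K_X(t) = log M_X(t) = log(λ) - log(λ - t)
dK/dt = -1/(-λ + t)
d^2K/dt^2 = 1/(λ^2 - 2*λ*t + t^2)
d^3K/dt^3 = -2/(-λ^3 + 3*λ^2*t - 3*λ*t^2 + t^3)
d^4K/dt^4 = 6/(λ^4 - 4*λ^3*t + 6*λ^2*t^2 - 4*λ*t^3 + t^4)

κ_4 = d^4K/dt^4 |_{t=0} = 6/λ^4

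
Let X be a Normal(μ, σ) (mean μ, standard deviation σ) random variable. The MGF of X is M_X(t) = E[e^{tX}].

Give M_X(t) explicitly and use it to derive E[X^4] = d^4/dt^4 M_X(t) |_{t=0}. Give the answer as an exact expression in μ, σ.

E[X^4] = d^4M/dt^4 |_{t=0} = μ^4 + 6*μ^2*σ^2 + 3*σ^4

M_X(t) = e^(μ*t + σ^2*t^2/2)
dM/dt = μ*e^(μ*t)*e^(σ^2*t^2/2) + σ^2*t*e^(μ*t)*e^(σ^2*t^2/2)
d^2M/dt^2 = μ^2*e^(μ*t)*e^(σ^2*t^2/2) + 2*μ*σ^2*t*e^(μ*t)*e^(σ^2*t^2/2) + σ^4*t^2*e^(μ*t)*e^(σ^2*t^2/2) + σ^2*e^(μ*t)*e^(σ^2*t^2/2)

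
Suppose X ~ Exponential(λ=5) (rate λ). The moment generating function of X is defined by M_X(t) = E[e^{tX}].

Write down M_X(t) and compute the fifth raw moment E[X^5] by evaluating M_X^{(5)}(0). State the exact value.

E[X^5] = M^(5)(0) = 24/625

M_X(t) = 5/(5 - t)
M^(5)(t) = 600/(t^6 - 30*t^5 + 375*t^4 - 2500*t^3 + 9375*t^2 - 18750*t + 15625)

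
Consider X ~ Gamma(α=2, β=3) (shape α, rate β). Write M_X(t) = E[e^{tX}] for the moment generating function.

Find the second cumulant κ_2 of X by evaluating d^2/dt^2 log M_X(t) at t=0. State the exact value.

κ_2 = K′′(0) = 2/9

M_X(t) = 9/(3 - t)^2
K_X(t) = log M_X(t) = -2*log(3 - t) + 2*log(3)
K′(t) = -2/(t - 3)
K′′(t) = 2/(t^2 - 6*t + 9)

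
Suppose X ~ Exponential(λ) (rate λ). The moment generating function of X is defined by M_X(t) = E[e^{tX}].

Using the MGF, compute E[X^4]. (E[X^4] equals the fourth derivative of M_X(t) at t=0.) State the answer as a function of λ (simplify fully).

M_X(t) = λ/(λ - t)
dM/dt = λ/(λ^2 - 2*λ*t + t^2)
d^2M/dt^2 = -2*λ/(-λ^3 + 3*λ^2*t - 3*λ*t^2 + t^3)
d^3M/dt^3 = 6*λ/(λ^4 - 4*λ^3*t + 6*λ^2*t^2 - 4*λ*t^3 + t^4)
d^4M/dt^4 = -24*λ/(-λ^5 + 5*λ^4*t - 10*λ^3*t^2 + 10*λ^2*t^3 - 5*λ*t^4 + t^5)

E[X^4] = d^4M/dt^4 |_{t=0} = 24/λ^4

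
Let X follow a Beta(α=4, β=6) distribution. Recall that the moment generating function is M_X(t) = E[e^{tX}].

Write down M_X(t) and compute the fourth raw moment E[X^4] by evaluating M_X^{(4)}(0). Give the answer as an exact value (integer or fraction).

M_X(t) = ₁F₁(4; 10; t)
D^4[M](t) = 7*₁F₁(8; 14; t)/143

E[X^4] = D^4[M](0) = 7/143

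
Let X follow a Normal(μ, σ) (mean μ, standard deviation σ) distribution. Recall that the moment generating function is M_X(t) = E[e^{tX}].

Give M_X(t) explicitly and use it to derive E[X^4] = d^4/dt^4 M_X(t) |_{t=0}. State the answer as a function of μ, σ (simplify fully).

E[X^4] = D^4[M](0) = μ^4 + 6*μ^2*σ^2 + 3*σ^4

M_X(t) = e^(μ*t + σ^2*t^2/2)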